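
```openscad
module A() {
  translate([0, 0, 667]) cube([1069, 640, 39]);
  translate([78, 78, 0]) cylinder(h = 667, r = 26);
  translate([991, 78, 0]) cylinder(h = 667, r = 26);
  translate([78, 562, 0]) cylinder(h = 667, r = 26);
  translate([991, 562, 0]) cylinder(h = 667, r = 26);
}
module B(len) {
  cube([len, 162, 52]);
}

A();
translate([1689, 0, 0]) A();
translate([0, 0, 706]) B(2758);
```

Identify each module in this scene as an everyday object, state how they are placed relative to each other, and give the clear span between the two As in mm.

A is a table. B is a beam. A beam spans the tops of two tables. The clear span between the two tables is 620 mm.

Second table starts at x = 1689; first ends at x = 1069; clear span = 1689 − 1069 = 620 mm.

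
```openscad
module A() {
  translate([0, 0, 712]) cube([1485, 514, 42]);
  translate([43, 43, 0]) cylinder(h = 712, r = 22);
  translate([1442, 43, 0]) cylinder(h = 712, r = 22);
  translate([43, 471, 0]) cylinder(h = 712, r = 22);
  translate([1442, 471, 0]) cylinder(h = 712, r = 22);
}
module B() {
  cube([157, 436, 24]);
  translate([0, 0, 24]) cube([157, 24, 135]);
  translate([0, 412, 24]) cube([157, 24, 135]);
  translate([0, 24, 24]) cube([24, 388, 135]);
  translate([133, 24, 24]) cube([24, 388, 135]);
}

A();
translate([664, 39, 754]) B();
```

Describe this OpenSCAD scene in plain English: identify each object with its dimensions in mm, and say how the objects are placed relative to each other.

A is a rectangular dining table. The top is 1485×514×42 mm with its upper surface at z = 754 mm. It stands on four round legs of 44 mm diameter, each leg's bounding box inset 21 mm from the nearest pair of top edges, running from the floor to the underside of the top.

B is an open storage box with external size 157×436×159 mm and wall thickness 24 mm (the base is also 24 mm thick). The base covers the whole footprint; the four walls stand on the base, with the y-facing walls full-width and the x-facing walls fitting between their inner faces.

The open box is on top of the table, centred.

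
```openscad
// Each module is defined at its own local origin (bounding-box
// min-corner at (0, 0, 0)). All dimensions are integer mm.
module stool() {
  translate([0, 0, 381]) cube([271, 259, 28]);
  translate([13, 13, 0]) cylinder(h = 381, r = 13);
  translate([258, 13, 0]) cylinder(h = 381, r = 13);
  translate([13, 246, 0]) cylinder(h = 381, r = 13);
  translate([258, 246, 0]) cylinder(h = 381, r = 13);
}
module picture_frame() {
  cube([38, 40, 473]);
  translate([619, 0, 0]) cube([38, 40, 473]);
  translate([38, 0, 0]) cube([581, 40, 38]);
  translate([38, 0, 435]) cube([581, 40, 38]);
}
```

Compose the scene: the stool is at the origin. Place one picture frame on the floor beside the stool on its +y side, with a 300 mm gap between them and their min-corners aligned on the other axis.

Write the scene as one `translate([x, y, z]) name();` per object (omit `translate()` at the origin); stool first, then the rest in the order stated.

stool();
translate([0, 559, 0]) picture_frame();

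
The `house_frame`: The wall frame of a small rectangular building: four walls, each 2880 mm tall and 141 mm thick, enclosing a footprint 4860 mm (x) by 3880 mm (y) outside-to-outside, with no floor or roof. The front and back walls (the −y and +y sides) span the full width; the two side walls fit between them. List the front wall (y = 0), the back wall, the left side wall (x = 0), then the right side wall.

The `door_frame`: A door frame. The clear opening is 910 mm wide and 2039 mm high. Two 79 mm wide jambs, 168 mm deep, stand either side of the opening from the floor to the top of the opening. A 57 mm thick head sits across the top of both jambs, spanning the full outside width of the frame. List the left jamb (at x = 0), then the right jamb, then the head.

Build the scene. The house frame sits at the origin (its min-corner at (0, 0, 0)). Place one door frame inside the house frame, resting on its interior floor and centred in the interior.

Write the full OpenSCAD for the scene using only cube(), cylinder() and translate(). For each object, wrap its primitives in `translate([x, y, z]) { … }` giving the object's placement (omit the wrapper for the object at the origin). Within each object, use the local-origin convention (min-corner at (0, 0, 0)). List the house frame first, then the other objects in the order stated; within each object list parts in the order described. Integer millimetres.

cube([4860, 141, 2880]);
translate([0, 3739, 0]) cube([4860, 141, 2880]);
translate([0, 141, 0]) cube([141, 3598, 2880]);
translate([4719, 141, 0]) cube([141, 3598, 2880]);
translate([1896, 1856, 0]) {
  cube([79, 168, 2039]);
  translate([989, 0, 0]) cube([79, 168, 2039]);
  translate([0, 0, 2039]) cube([1068, 168, 57]);
}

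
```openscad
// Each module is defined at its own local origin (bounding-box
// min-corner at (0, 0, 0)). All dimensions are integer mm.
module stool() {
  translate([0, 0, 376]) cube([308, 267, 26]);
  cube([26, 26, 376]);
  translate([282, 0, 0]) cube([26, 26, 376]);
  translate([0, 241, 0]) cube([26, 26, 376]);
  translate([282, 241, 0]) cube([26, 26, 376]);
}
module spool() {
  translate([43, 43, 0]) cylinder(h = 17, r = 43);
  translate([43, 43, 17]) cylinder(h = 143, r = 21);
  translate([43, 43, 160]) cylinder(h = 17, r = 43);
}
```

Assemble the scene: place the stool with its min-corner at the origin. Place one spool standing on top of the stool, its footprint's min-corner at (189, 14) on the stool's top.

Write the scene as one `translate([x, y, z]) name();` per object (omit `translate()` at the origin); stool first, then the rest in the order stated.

stool();
translate([189, 14, 402]) spool();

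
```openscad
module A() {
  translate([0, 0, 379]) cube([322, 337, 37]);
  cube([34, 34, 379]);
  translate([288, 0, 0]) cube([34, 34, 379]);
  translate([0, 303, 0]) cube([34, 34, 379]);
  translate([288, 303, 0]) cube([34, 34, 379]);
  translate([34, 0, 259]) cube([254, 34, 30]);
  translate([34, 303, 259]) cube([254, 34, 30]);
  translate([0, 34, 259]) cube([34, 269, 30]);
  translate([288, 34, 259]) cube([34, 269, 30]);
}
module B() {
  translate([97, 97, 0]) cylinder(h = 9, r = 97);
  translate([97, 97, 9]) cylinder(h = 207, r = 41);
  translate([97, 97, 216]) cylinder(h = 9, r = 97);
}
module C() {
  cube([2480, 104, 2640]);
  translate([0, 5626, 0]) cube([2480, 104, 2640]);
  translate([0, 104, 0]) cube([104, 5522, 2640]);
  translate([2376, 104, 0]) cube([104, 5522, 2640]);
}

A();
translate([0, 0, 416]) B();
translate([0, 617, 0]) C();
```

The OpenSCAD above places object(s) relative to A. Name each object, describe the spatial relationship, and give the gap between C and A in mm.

A is a stool. B is a spool. C is a house frame. The spool is on top of the stool. The house frame is on the floor beside the stool on its +y side. The gap between the house frame and the stool is 280 mm.

The house frame's nearest face is 280 mm from the stool's +y face.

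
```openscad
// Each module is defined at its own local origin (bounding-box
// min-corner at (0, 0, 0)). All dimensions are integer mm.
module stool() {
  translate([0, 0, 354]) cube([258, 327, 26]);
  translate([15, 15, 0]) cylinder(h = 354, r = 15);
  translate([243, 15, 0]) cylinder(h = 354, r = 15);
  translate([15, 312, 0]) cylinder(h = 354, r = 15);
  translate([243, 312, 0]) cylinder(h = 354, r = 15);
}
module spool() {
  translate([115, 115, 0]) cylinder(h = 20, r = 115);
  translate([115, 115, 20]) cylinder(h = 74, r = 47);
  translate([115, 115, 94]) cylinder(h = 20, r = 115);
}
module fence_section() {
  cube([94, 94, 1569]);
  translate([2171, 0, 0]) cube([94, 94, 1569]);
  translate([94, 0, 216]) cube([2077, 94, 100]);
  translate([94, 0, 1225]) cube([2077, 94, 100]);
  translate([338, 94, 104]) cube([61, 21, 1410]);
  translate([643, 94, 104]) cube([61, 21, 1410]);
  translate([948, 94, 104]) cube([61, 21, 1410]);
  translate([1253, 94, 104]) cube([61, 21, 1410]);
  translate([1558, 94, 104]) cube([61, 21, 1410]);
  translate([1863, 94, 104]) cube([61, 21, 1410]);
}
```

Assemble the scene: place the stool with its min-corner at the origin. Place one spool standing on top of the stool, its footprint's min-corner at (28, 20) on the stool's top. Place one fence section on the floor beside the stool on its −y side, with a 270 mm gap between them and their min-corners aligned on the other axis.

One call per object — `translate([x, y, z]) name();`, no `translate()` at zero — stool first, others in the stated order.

stool();
translate([28, 20, 380]) spool();
translate([0, -385, 0]) fence_section();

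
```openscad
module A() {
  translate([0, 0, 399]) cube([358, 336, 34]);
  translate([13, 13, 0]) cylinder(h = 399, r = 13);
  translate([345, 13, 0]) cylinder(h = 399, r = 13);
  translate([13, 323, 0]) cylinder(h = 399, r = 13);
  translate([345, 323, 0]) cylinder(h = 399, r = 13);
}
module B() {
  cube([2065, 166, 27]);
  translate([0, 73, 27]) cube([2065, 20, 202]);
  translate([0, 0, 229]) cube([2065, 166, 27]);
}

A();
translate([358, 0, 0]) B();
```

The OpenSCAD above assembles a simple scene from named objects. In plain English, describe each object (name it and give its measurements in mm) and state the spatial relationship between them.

A is a four-legged stool. The seat is a 358×336×34 mm slab whose top surface is at z = 433 mm; four round legs, each 26 mm in diameter, run from the floor (z = 0) to the underside of the seat, each leg's axis is inset half a diameter from the nearest pair of seat edges (so the leg's bounding box is flush with the corner).

B is an I-beam lying along x, 2065 mm long. Overall section height 256 mm. Two flanges 166 mm wide (y) and 27 mm thick, one on the floor and one at the top; a web 20 mm thick runs between them, centred on the flange width.

The I-beam is against the stool's +x side, with their −y faces flush.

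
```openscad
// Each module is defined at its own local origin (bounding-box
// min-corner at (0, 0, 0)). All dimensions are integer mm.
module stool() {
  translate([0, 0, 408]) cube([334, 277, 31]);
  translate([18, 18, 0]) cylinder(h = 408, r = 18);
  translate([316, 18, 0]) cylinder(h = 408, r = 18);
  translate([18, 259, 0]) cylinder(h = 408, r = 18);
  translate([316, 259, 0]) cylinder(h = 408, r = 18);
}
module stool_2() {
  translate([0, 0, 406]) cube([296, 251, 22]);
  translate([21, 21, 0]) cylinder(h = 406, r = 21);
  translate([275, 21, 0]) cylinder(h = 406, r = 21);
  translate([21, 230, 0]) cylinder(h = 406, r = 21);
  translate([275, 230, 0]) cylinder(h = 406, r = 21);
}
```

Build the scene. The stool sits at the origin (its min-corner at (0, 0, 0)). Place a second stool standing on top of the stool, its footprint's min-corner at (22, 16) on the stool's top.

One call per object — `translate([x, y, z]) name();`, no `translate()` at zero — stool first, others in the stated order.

stool();
translate([22, 16, 439]) stool_2();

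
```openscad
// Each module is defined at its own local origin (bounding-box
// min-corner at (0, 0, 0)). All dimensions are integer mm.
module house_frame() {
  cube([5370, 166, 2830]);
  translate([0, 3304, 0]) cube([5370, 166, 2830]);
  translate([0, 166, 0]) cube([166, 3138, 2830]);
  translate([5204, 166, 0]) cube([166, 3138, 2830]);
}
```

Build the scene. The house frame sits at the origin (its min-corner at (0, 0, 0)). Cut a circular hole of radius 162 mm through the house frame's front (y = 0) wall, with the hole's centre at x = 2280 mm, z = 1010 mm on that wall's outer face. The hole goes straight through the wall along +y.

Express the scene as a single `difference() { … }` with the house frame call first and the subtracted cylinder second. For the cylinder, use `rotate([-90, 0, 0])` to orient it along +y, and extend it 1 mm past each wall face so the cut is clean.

difference() {
  house_frame();
  translate([2280, -1, 1010]) rotate([-90, 0, 0]) cylinder(h = 168, r = 162);
}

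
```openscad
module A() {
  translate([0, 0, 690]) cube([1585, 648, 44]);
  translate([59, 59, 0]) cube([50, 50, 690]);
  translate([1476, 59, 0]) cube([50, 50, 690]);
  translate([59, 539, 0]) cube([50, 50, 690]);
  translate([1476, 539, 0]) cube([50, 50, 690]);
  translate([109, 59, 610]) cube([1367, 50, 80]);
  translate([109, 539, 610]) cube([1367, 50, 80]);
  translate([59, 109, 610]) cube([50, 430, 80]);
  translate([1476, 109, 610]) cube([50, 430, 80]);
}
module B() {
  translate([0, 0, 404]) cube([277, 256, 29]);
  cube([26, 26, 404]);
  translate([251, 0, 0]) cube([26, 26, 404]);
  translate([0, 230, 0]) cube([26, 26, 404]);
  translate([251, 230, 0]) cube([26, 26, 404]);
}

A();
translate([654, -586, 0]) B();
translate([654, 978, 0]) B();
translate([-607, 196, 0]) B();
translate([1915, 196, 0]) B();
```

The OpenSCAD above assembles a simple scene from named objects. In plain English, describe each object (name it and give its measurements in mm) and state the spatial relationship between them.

A is a rectangular dining table. The top is 1585×648×44 mm with its upper surface at z = 734 mm. It stands on four 50×50 mm square legs, each inset 59 mm from the nearest pair of top edges, running from the floor to the underside of the top. Four apron rails, 50 mm thick and 80 mm tall, run between adjacent legs with their top edges flush with the underside of the top and their outer faces flush with the legs' outer faces.

B is a simple wooden stool: a rectangular seat 277 mm (x) by 256 mm (y), 29 mm thick, top face at z = 433 mm, on four square legs, each 26×26 mm in cross-section. The legs rest on z = 0, each flush with a corner of the seat.

Four stools sit around the table at the −y, +y, −x, +x sides.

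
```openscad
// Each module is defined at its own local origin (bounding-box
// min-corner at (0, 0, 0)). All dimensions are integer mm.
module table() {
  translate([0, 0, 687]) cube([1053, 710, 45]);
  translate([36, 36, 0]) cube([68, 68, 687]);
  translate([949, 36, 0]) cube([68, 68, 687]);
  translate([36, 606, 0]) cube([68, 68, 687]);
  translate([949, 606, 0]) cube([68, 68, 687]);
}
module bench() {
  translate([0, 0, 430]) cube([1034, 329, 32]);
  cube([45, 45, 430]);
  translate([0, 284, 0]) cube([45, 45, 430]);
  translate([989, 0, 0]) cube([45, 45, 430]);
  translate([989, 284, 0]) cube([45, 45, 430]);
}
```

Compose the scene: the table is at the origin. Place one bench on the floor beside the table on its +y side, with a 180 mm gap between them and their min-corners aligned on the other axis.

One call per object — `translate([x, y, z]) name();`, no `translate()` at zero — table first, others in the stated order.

table();
translate([0, 890, 0]) bench();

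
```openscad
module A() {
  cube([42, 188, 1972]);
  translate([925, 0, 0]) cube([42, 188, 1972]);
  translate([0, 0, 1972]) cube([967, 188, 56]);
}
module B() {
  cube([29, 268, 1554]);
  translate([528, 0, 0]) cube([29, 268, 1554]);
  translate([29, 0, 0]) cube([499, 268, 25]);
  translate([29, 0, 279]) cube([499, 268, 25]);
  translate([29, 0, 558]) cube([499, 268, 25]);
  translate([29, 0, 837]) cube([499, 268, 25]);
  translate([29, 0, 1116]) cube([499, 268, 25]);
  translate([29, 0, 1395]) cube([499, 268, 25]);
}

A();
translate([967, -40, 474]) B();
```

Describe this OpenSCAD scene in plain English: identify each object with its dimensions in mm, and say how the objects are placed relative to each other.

A is a door frame. The clear opening is 883 mm wide and 1972 mm high. Two 42 mm wide jambs, 188 mm deep, stand either side of the opening from the floor to the top of the opening. A 56 mm thick head sits across the top of both jambs, spanning the full outside width of the frame.

B is a bookshelf 557 mm wide overall, 268 mm deep and 1554 mm tall. The two sides are 29 mm thick vertical panels. 6 horizontal shelves of 25 mm thickness span between the inner faces of the sides; the lowest shelf sits on the floor and shelves are stacked with a clear vertical gap of 254 mm between each pair.

The bookshelf is beside the door frame with their tops flush at z = 2028.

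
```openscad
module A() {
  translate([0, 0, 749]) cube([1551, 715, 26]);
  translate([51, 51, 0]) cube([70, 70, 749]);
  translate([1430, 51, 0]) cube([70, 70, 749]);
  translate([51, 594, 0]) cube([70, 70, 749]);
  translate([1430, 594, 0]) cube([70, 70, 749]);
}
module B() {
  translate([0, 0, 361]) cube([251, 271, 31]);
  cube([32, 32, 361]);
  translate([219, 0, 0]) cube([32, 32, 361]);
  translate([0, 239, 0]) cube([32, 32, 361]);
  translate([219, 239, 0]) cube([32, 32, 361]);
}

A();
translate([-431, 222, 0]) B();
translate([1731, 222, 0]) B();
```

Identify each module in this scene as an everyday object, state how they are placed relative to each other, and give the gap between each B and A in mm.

A is a table. B is a stool. Two stools sit around the table at the −x, +x sides. The gap between each stool and the table is 180 mm.

Each stool's nearest face is 180 mm from the table's bounding box.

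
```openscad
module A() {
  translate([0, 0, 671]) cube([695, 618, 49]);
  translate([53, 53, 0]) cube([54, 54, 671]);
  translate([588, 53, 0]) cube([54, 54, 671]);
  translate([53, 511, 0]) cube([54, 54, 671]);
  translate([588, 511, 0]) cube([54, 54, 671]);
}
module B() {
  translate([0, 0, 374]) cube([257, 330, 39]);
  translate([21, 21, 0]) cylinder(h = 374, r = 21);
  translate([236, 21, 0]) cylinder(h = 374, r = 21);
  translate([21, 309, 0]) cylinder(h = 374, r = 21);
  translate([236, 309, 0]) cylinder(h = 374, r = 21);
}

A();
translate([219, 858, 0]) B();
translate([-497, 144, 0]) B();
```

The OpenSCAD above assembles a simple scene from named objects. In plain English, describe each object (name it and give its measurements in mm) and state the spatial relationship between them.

A is a table: top 695 mm (x) × 618 mm (y), 49 mm thick, upper face at z = 720 mm, on four 54×54 mm square legs, each inset 53 mm from the nearest pair of top edges, running from z = 0 to the bottom of the top.

B is a four-legged stool. The seat is 257×330 mm, 39 mm thick, top at z = 413 mm. It stands on four round legs, each 42 mm in diameter, from z = 0 to the seat underside, each leg's axis is inset half a diameter from the nearest pair of seat edges (so the leg's bounding box is flush with the corner).

Two stools sit around the table at the +y, −x sides.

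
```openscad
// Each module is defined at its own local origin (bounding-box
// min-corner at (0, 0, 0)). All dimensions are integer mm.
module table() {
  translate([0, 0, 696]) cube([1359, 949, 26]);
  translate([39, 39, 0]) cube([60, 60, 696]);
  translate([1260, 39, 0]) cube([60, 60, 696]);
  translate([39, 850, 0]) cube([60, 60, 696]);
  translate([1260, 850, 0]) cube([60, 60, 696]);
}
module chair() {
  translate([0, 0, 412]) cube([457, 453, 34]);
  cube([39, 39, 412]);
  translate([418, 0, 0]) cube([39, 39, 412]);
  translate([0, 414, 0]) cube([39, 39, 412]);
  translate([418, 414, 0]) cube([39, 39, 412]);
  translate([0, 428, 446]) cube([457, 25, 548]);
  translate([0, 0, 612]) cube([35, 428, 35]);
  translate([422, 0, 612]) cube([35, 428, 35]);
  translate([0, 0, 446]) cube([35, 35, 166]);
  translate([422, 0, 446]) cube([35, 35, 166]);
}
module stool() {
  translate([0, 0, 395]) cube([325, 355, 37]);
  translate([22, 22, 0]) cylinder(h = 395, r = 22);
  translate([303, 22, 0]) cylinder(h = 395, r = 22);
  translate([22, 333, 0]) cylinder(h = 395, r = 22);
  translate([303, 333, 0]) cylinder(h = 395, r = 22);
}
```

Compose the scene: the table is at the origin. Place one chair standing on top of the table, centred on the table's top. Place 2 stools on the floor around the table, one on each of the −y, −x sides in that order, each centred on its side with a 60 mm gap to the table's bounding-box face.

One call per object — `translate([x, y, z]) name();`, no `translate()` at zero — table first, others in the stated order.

table();
translate([451, 248, 722]) chair();
translate([517, -415, 0]) stool();
translate([-385, 297, 0]) stool();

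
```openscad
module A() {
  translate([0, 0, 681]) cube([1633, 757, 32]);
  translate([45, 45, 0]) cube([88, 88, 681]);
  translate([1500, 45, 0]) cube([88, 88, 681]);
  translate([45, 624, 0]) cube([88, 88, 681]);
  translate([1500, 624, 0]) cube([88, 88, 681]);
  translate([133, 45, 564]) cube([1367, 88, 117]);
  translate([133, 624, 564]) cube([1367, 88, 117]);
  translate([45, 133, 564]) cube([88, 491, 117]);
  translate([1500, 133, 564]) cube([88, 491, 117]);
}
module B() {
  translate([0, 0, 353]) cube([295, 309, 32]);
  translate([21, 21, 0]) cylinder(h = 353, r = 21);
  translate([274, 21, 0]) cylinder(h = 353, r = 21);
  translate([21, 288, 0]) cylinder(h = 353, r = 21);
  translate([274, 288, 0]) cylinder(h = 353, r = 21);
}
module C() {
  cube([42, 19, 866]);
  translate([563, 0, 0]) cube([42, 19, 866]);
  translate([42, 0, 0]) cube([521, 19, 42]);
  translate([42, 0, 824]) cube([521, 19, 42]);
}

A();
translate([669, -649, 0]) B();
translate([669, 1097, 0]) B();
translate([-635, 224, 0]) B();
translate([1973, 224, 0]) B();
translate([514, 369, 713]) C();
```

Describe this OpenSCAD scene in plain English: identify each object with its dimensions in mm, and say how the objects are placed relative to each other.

A is a table with a 1633×757 mm rectangular top, 32 mm thick, top surface at z = 713 mm, supported by four 88×88 mm square legs, each inset 45 mm from the nearest pair of top edges, running from the floor. Four apron rails, 88 mm thick and 117 mm tall, run between adjacent legs with their top edges flush with the underside of the top and their outer faces flush with the legs' outer faces.

B is a four-legged stool. The seat is 295×309 mm, 32 mm thick, top at z = 385 mm. It stands on four round legs, each 42 mm in diameter, from z = 0 to the seat underside, each leg's axis is inset half a diameter from the nearest pair of seat edges (so the leg's bounding box is flush with the corner).

C is a picture frame with a 521×782 mm rectangular opening (x by z) and a uniform 42 mm border on every side. Frame depth is 19 mm along y. It is built from two vertical stiles running the full outside height and two horizontal rails spanning the gap between the stiles.

Four stools sit around the table at the −y, +y, −x, +x sides. The picture frame is on top of the table, centred.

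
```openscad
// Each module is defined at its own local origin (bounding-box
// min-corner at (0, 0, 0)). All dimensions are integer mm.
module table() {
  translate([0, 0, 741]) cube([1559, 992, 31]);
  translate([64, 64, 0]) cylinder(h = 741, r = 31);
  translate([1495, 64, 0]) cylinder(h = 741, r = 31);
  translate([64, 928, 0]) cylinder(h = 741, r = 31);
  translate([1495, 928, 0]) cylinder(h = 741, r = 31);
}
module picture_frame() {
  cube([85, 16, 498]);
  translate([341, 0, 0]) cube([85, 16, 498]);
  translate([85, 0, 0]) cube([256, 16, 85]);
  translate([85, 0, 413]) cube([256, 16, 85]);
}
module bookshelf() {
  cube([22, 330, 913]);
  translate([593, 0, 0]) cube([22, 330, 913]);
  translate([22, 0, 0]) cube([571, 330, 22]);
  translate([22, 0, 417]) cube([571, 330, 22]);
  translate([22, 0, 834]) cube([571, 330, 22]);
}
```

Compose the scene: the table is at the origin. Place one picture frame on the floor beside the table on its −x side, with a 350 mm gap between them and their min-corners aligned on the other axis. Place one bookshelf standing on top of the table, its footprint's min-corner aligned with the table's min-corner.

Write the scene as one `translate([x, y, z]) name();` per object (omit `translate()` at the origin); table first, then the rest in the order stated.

table();
translate([-776, 0, 0]) picture_frame();
translate([0, 0, 772]) bookshelf();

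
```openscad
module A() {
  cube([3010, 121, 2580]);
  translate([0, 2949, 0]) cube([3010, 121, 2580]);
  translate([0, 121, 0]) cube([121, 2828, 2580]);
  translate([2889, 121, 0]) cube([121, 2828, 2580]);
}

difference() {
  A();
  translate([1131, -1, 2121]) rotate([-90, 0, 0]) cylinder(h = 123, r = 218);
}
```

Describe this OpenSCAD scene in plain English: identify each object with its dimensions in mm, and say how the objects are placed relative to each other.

A is the wall frame of a small rectangular building: four walls, each 2580 mm tall and 121 mm thick, enclosing a footprint 3010 mm (x) by 3070 mm (y) outside-to-outside, with no floor or roof. The front and back walls (the −y and +y sides) span the full width; the two side walls fit between them.

The house frame has a circular hole of radius 218 mm through its front wall, centred at (x = 1131, z = 2121).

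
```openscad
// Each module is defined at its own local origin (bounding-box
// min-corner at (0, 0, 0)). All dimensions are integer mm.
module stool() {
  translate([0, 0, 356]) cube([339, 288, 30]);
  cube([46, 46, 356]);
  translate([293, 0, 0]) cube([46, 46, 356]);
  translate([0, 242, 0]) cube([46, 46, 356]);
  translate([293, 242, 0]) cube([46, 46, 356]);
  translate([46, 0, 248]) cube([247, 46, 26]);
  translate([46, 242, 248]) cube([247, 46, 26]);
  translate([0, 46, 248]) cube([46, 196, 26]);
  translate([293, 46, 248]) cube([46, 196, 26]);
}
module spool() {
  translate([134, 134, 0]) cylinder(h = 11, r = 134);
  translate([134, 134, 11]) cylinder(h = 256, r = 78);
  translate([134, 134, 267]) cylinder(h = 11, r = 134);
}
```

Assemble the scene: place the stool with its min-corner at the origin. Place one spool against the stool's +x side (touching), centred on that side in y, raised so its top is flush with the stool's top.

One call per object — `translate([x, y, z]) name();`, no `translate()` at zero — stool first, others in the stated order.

stool();
translate([339, 10, 108]) spool();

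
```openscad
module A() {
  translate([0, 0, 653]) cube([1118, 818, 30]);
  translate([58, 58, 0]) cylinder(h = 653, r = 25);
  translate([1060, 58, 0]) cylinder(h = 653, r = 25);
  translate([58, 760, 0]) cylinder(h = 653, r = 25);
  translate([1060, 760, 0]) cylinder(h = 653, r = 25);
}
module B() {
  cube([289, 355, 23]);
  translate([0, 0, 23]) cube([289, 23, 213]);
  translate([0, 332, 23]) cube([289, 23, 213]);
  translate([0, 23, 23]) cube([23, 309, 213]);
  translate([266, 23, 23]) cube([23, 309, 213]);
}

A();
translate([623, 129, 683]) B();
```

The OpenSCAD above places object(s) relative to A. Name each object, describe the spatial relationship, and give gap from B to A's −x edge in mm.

The open box's min-x is at 623; the table's min-x is 0; gap = 623 mm.

A is a table. B is an open box. The open box is on top of the table. The gap from the open box to the table's −x edge is 623 mm.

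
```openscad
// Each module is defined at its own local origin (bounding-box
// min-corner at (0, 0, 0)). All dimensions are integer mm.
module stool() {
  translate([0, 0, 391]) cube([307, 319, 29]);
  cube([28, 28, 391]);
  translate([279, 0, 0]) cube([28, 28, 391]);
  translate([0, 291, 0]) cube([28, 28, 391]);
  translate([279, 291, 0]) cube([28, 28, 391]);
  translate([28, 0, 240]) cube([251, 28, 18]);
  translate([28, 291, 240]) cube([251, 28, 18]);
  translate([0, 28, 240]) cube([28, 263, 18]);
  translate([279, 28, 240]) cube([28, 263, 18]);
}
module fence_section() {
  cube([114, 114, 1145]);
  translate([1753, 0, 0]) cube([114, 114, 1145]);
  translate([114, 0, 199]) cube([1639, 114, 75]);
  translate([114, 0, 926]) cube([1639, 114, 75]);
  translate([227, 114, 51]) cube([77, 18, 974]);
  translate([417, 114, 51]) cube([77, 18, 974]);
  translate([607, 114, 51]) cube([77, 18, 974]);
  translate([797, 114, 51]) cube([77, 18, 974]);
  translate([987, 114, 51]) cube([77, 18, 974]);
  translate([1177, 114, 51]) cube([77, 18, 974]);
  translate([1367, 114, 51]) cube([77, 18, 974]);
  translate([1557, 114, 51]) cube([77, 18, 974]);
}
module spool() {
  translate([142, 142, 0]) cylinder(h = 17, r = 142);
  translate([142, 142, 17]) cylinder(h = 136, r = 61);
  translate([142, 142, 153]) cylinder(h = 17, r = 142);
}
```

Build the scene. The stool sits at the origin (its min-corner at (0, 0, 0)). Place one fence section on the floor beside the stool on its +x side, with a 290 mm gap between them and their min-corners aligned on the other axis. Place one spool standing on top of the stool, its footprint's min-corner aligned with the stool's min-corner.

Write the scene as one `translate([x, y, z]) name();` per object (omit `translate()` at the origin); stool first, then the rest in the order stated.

stool();
translate([597, 0, 0]) fence_section();
translate([0, 0, 420]) spool();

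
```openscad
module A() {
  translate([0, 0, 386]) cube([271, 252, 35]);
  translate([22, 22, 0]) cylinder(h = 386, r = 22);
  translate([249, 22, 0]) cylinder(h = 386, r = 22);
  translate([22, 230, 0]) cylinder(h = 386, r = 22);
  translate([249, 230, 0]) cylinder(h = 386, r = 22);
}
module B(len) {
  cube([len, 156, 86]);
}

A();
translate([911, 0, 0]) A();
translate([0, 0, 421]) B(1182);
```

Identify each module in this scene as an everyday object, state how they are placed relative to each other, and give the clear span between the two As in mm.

Second stool starts at x = 911; first ends at x = 271; clear span = 911 − 271 = 640 mm.

A is a stool. B is a beam. A beam spans the tops of two stools. The clear span between the two stools is 640 mm.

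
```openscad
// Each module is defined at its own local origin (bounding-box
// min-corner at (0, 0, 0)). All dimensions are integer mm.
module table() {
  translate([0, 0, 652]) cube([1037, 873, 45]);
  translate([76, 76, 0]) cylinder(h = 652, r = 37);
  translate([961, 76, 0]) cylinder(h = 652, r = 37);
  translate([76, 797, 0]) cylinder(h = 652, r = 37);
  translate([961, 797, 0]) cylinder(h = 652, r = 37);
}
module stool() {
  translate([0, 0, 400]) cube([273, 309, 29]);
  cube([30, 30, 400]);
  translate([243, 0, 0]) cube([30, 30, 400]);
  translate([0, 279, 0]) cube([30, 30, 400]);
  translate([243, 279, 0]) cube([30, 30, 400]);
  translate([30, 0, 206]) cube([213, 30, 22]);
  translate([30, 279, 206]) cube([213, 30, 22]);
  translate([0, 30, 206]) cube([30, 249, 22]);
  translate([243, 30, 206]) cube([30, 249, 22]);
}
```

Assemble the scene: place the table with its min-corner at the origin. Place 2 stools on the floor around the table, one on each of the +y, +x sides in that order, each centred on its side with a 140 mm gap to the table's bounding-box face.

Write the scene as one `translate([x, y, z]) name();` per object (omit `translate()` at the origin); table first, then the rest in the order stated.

table();
translate([382, 1013, 0]) stool();
translate([1177, 282, 0]) stool();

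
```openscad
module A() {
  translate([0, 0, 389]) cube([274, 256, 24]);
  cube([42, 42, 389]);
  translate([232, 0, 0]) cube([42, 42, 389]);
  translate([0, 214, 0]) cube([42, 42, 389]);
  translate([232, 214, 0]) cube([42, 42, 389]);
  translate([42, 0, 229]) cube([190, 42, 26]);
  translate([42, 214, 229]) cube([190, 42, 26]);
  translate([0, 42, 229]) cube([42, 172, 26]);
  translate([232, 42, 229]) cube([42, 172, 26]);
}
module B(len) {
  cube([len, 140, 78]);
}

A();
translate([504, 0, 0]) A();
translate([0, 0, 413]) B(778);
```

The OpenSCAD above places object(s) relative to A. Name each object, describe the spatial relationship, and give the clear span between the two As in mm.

A is a stool. B is a beam. A beam spans the tops of two stools. The clear span between the two stools is 230 mm.

Second stool starts at x = 504; first ends at x = 274; clear span = 504 − 274 = 230 mm.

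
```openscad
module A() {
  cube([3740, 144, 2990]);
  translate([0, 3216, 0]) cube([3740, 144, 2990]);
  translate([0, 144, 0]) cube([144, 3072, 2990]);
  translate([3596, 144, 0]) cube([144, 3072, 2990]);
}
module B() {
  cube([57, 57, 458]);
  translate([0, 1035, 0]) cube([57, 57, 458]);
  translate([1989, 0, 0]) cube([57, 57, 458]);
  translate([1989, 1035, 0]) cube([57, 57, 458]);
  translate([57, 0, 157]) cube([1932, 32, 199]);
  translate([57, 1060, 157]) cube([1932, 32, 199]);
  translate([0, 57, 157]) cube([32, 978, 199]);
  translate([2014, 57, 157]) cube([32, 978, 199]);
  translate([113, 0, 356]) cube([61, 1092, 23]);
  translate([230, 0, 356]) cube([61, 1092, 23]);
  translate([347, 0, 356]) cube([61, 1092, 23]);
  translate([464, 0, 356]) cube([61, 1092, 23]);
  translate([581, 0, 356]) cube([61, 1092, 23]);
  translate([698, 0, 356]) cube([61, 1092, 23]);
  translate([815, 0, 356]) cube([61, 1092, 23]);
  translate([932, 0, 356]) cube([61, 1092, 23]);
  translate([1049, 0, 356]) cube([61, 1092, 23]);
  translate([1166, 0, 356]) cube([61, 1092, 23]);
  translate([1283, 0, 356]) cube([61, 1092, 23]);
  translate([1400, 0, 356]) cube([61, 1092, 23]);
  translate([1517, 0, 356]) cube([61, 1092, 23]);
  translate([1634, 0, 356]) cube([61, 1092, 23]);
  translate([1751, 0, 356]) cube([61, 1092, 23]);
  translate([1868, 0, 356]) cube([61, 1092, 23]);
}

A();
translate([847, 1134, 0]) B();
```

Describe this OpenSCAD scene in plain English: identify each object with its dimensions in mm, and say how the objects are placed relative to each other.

A is the wall frame of a small rectangular building: four walls, each 2990 mm tall and 144 mm thick, enclosing a footprint 3740 mm (x) by 3360 mm (y) outside-to-outside, with no floor or roof. The front and back walls (the −y and +y sides) span the full width; the two side walls fit between them.

B is a bed frame 2046 mm long (x) by 1092 mm wide (y). Four 57×57 mm corner posts, 458 mm tall, at the corners of the footprint. Four rails of 32 mm thickness and 199 mm height run between adjacent posts with their undersides at z = 157 mm, their outer faces flush with the outside of the frame (the two x-running rails run between the posts' inner faces; the two y-running rails run between the posts' inner faces). 16 slats, each 61 mm wide (x) and 23 mm thick, lie across the top of the two x-running rails, running the full 1092 mm width of the frame in y; the slats are evenly spaced along x between the inner faces of the end posts with equal gaps (rounded down to the nearest mm) at the −x end and between each pair — any rounding remainder accumulates at the +x end.

The bed frame sits inside the house frame, centred.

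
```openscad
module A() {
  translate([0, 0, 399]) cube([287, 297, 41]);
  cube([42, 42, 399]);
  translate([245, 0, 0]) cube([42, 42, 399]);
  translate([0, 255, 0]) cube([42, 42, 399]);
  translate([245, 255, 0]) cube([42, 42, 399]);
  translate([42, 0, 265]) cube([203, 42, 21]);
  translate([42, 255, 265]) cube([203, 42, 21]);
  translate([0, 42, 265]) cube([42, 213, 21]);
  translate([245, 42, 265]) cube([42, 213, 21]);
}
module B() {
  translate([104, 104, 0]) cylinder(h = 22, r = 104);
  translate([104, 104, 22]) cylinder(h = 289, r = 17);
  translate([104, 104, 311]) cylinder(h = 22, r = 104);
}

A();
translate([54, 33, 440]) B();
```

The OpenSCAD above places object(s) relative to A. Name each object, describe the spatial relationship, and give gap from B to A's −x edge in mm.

A is a stool. B is a spool. The spool is on top of the stool. The gap from the spool to the stool's −x edge is 54 mm.

The spool's min-x is at 54; the stool's min-x is 0; gap = 54 mm.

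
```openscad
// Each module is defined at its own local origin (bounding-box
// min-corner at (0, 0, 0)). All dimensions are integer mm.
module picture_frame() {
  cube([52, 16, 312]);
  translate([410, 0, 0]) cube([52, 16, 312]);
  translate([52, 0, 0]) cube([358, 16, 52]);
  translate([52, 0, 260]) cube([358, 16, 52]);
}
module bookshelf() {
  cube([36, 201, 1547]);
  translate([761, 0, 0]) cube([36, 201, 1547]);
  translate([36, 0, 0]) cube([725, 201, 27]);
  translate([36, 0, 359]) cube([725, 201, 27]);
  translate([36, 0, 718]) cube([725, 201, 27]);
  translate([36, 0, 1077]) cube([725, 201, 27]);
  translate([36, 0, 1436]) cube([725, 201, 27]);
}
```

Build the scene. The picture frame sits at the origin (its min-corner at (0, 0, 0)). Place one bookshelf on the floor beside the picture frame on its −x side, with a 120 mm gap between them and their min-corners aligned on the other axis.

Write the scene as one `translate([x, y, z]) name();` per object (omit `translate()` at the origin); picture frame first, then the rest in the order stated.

picture_frame();
translate([-917, 0, 0]) bookshelf();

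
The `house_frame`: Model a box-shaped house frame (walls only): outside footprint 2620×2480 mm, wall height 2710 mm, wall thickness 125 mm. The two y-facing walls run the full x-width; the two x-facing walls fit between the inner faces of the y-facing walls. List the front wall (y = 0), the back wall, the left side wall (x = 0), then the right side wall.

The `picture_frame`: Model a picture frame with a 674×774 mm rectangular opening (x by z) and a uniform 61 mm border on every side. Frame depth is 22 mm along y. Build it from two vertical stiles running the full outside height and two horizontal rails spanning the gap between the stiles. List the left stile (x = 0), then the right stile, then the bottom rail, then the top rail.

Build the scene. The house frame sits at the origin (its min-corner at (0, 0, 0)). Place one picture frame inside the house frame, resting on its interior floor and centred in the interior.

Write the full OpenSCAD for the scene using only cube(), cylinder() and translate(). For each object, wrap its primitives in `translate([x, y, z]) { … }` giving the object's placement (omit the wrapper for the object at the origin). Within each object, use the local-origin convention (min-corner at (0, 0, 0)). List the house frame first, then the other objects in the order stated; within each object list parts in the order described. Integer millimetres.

cube([2620, 125, 2710]);
translate([0, 2355, 0]) cube([2620, 125, 2710]);
translate([0, 125, 0]) cube([125, 2230, 2710]);
translate([2495, 125, 0]) cube([125, 2230, 2710]);
translate([912, 1229, 0]) {
  cube([61, 22, 896]);
  translate([735, 0, 0]) cube([61, 22, 896]);
  translate([61, 0, 0]) cube([674, 22, 61]);
  translate([61, 0, 835]) cube([674, 22, 61]);
}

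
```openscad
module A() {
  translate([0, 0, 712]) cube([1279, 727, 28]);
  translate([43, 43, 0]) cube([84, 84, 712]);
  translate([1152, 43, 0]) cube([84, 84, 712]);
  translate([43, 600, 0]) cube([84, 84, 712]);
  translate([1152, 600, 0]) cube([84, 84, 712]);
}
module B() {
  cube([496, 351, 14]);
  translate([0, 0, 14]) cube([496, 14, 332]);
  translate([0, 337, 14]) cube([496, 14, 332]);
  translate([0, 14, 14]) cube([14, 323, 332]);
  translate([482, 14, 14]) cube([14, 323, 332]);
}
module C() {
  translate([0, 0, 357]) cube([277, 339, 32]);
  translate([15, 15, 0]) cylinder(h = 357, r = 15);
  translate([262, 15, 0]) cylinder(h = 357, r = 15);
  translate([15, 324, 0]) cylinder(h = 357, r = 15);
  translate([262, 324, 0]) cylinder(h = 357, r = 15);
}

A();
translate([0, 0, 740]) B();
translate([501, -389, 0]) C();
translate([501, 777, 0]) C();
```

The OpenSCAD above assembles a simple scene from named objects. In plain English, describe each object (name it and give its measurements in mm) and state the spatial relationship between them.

A is a table: top 1279 mm (x) × 727 mm (y), 28 mm thick, upper face at z = 740 mm, on four 84×84 mm square legs, each inset 43 mm from the nearest pair of top edges, running from z = 0 to the bottom of the top.

B is an open storage box with external size 496×351×346 mm and wall thickness 14 mm (the base is also 14 mm thick). The base covers the whole footprint; the four walls stand on the base, with the y-facing walls full-width and the x-facing walls fitting between their inner faces.

C is a four-legged stool. The seat is 277×339 mm, 32 mm thick, top at z = 389 mm. It stands on four round legs, each 30 mm in diameter, from z = 0 to the seat underside, each leg's axis is inset half a diameter from the nearest pair of seat edges (so the leg's bounding box is flush with the corner).

The open box is on top of the table. Two stools sit around the table at the −y, +y sides.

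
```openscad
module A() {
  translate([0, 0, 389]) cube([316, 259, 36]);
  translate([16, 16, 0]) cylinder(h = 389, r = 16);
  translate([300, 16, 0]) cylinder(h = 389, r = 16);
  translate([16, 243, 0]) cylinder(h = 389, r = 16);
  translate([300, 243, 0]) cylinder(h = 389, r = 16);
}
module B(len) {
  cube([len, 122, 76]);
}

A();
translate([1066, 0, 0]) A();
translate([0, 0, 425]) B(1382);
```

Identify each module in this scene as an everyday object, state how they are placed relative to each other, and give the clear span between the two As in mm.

A is a stool. B is a beam. A beam spans the tops of two stools. The clear span between the two stools is 750 mm.

Second stool starts at x = 1066; first ends at x = 316; clear span = 1066 − 316 = 750 mm.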